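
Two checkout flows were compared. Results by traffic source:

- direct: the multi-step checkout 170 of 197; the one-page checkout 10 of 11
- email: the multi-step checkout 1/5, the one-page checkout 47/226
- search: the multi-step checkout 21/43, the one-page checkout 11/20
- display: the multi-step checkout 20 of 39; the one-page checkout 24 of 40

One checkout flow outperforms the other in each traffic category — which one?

Direct: the multi-step checkout 170/197 = 86.3%, the one-page checkout 10/11 = 90.9% → the one-page checkout
Email: the multi-step checkout 1/5 = 20.0%, the one-page checkout 47/226 = 20.8% → the one-page checkout
Search: the multi-step checkout 21/43 = 48.8%, the one-page checkout 11/20 = 55.0% → the one-page checkout
Display: the multi-step checkout 20/39 = 51.3%, the one-page checkout 24/40 = 60.0% → the one-page checkout
The one-page checkout has the higher rate in all 4 groups.

the one-page checkout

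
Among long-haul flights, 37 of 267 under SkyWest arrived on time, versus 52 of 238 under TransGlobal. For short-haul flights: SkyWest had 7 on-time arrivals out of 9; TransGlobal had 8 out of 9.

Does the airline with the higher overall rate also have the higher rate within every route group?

Yes

Long-haul: SkyWest 37/267 = 13.9%, TransGlobal 52/238 = 21.8% → TransGlobal
Short-haul: SkyWest 7/9 = 77.8%, TransGlobal 8/9 = 88.9% → TransGlobal
Overall: SkyWest 44/276 = 15.9%, TransGlobal 60/247 = 24.3% → TransGlobal
TransGlobal wins overall and in every route group — no reversal.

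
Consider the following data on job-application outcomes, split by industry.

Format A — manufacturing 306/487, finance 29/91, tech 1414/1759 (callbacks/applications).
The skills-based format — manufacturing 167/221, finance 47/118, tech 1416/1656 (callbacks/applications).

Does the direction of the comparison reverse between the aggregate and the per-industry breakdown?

Manufacturing: Format A 306/487 = 62.8%, the skills-based format 167/221 = 75.6% → the skills-based format
Finance: Format A 29/91 = 31.9%, the skills-based format 47/118 = 39.8% → the skills-based format
Tech: Format A 1414/1759 = 80.4%, the skills-based format 1416/1656 = 85.5% → the skills-based format
Overall: Format A 1749/2337 = 74.8%, the skills-based format 1630/1995 = 81.7% → the skills-based format
The skills-based format wins overall and in every industry group — no reversal.

No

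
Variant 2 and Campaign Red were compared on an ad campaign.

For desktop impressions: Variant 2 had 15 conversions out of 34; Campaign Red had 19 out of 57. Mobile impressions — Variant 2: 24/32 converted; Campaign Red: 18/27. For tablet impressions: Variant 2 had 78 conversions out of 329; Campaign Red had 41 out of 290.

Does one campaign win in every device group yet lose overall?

No

Desktop: Variant 2 15/34 = 44.1%, Campaign Red 19/57 = 33.3% → Variant 2
Mobile: Variant 2 24/32 = 75.0%, Campaign Red 18/27 = 66.7% → Variant 2
Tablet: Variant 2 78/329 = 23.7%, Campaign Red 41/290 = 14.1% → Variant 2
Overall: Variant 2 117/395 = 29.6%, Campaign Red 78/374 = 20.9% → Variant 2
Variant 2 wins overall and in every device group — no reversal.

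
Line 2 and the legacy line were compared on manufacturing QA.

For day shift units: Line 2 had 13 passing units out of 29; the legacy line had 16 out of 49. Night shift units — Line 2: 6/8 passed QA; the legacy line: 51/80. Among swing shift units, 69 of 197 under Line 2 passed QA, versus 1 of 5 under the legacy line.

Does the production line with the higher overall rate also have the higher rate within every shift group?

Day shift: Line 2 13/29 = 44.8%, the legacy line 16/49 = 32.7% → Line 2
Night shift: Line 2 6/8 = 75.0%, the legacy line 51/80 = 63.8% → Line 2
Swing shift: Line 2 69/197 = 35.0%, the legacy line 1/5 = 20.0% → Line 2
Overall: Line 2 88/234 = 37.6%, the legacy line 68/134 = 50.7% → the legacy line
Line 2 wins each shift group but the legacy line wins overall — the comparison reverses. Line 2's units skew toward swing shift, which has a lower base rate.

No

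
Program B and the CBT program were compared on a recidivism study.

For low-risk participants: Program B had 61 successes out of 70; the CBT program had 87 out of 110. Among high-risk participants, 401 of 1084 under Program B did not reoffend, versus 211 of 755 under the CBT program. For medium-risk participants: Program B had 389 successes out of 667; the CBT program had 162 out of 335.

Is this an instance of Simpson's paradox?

No

Low-risk: Program B 61/70 = 87.1%, the CBT program 87/110 = 79.1% → Program B
High-risk: Program B 401/1084 = 37.0%, the CBT program 211/755 = 27.9% → Program B
Medium-risk: Program B 389/667 = 58.3%, the CBT program 162/335 = 48.4% → Program B
Overall: Program B 851/1821 = 46.7%, the CBT program 460/1200 = 38.3% → Program B
Program B wins overall and in every risk group — no reversal.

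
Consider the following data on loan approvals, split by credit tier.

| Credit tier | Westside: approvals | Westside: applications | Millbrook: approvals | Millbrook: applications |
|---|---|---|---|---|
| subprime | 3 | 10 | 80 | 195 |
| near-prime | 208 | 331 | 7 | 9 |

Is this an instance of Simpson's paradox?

Subprime: Westside 3/10 = 30.0%, Millbrook 80/195 = 41.0% → Millbrook
Near-prime: Westside 208/331 = 62.8%, Millbrook 7/9 = 77.8% → Millbrook
Overall: Westside 211/341 = 61.9%, Millbrook 87/204 = 42.6% → Westside
Millbrook wins each credit group but Westside wins overall — the comparison reverses. Millbrook's applications skew toward subprime, which has a lower base rate.

Yes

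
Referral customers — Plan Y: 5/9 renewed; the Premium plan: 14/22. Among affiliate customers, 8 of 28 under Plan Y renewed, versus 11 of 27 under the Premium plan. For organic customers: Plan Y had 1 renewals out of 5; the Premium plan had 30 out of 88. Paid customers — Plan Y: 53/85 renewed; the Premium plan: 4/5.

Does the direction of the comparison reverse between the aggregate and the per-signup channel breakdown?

Yes

Referral: Plan Y 5/9 = 55.6%, the Premium plan 14/22 = 63.6% → the Premium plan
Affiliate: Plan Y 8/28 = 28.6%, the Premium plan 11/27 = 40.7% → the Premium plan
Organic: Plan Y 1/5 = 20.0%, the Premium plan 30/88 = 34.1% → the Premium plan
Paid: Plan Y 53/85 = 62.4%, the Premium plan 4/5 = 80.0% → the Premium plan
Overall: Plan Y 67/127 = 52.8%, the Premium plan 59/142 = 41.5% → Plan Y
The Premium plan wins each signup group but Plan Y wins overall — the comparison reverses. The Premium plan's customers skew toward organic, which has a lower base rate.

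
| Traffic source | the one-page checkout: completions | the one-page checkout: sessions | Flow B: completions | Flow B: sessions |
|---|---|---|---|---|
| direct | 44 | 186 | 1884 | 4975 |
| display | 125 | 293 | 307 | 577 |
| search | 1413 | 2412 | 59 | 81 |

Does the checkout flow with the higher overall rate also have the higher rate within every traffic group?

Direct: the one-page checkout 44/186 = 23.7%, Flow B 1884/4975 = 37.9% → Flow B
Display: the one-page checkout 125/293 = 42.7%, Flow B 307/577 = 53.2% → Flow B
Search: the one-page checkout 1413/2412 = 58.6%, Flow B 59/81 = 72.8% → Flow B
Overall: the one-page checkout 1582/2891 = 54.7%, Flow B 2250/5633 = 39.9% → the one-page checkout
Flow B wins each traffic group but the one-page checkout wins overall — the comparison reverses. Flow B's sessions skew toward direct, which has a lower base rate.

No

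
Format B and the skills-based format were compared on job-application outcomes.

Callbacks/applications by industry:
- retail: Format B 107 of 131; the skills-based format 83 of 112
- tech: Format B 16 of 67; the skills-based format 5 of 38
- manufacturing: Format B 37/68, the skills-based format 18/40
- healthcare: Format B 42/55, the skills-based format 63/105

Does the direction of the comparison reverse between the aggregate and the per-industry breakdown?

Retail: Format B 107/131 = 81.7%, the skills-based format 83/112 = 74.1% → Format B
Tech: Format B 16/67 = 23.9%, the skills-based format 5/38 = 13.2% → Format B
Manufacturing: Format B 37/68 = 54.4%, the skills-based format 18/40 = 45.0% → Format B
Healthcare: Format B 42/55 = 76.4%, the skills-based format 63/105 = 60.0% → Format B
Overall: Format B 202/321 = 62.9%, the skills-based format 169/295 = 57.3% → Format B
Format B wins overall and in every industry group — no reversal.

No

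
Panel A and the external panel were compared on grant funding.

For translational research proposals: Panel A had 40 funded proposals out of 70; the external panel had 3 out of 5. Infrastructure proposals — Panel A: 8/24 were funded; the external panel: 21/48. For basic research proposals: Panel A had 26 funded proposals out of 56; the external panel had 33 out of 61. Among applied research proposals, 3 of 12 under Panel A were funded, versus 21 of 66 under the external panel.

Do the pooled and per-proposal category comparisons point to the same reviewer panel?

Translational research: Panel A 40/70 = 57.1%, the external panel 3/5 = 60.0% → the external panel
Infrastructure: Panel A 8/24 = 33.3%, the external panel 21/48 = 43.8% → the external panel
Basic research: Panel A 26/56 = 46.4%, the external panel 33/61 = 54.1% → the external panel
Applied research: Panel A 3/12 = 25.0%, the external panel 21/66 = 31.8% → the external panel
Overall: Panel A 77/162 = 47.5%, the external panel 78/180 = 43.3% → Panel A
The external panel wins each proposal group but Panel A wins overall — the comparison reverses. The external panel's proposals skew toward applied research, which has a lower base rate.

No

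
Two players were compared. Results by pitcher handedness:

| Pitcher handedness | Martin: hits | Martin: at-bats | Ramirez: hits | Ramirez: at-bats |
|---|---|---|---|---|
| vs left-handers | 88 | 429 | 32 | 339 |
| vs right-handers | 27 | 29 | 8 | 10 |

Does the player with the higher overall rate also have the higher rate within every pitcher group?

Vs left-handers: Martin 88/429 = 20.5%, Ramirez 32/339 = 9.4% → Martin
Vs right-handers: Martin 27/29 = 93.1%, Ramirez 8/10 = 80.0% → Martin
Overall: Martin 115/458 = 25.1%, Ramirez 40/349 = 11.5% → Martin
Martin wins overall and in every pitcher group — no reversal.

Yes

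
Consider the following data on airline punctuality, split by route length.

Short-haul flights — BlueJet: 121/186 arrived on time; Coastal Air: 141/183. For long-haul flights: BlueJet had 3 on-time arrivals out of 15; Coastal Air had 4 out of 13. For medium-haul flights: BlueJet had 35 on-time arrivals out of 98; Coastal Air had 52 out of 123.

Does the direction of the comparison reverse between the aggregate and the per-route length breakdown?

No

Short-haul: BlueJet 121/186 = 65.1%, Coastal Air 141/183 = 77.0% → Coastal Air
Long-haul: BlueJet 3/15 = 20.0%, Coastal Air 4/13 = 30.8% → Coastal Air
Medium-haul: BlueJet 35/98 = 35.7%, Coastal Air 52/123 = 42.3% → Coastal Air
Overall: BlueJet 159/299 = 53.2%, Coastal Air 197/319 = 61.8% → Coastal Air
Coastal Air wins overall and in every route group — no reversal.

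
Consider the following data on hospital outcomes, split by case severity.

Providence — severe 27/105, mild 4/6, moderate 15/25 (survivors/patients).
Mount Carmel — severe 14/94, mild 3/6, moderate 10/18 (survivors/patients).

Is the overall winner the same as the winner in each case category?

Severe: Providence 27/105 = 25.7%, Mount Carmel 14/94 = 14.9% → Providence
Mild: Providence 4/6 = 66.7%, Mount Carmel 3/6 = 50.0% → Providence
Moderate: Providence 15/25 = 60.0%, Mount Carmel 10/18 = 55.6% → Providence
Overall: Providence 46/136 = 33.8%, Mount Carmel 27/118 = 22.9% → Providence
Providence wins overall and in every case group — no reversal.

Yes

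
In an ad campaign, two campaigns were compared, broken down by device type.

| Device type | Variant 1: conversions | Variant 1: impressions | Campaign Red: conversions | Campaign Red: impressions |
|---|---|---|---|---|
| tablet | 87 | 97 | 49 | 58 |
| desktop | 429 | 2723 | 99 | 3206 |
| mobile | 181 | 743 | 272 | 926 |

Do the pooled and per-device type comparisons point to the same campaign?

Tablet: Variant 1 87/97 = 89.7%, Campaign Red 49/58 = 84.5% → Variant 1
Desktop: Variant 1 429/2723 = 15.8%, Campaign Red 99/3206 = 3.1% → Variant 1
Mobile: Variant 1 181/743 = 24.4%, Campaign Red 272/926 = 29.4% → Campaign Red
Overall: Variant 1 697/3563 = 19.6%, Campaign Red 420/4190 = 10.0% → Variant 1
Neither sweeps: Variant 1 wins 2 of 3 groups, Campaign Red wins 1. Variant 1 wins overall but not every group — no Simpson reversal.

No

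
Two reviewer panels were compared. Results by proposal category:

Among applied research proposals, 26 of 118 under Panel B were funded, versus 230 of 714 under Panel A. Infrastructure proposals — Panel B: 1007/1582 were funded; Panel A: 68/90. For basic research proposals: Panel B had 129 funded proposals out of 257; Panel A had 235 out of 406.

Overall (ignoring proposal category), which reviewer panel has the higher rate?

Panel B

Applied research: Panel B 26/118 = 22.0%, Panel A 230/714 = 32.2% → Panel A
Infrastructure: Panel B 1007/1582 = 63.7%, Panel A 68/90 = 75.6% → Panel A
Basic research: Panel B 129/257 = 50.2%, Panel A 235/406 = 57.9% → Panel A
Overall: Panel B 1162/1957 = 59.4%, Panel A 533/1210 = 44.0% → Panel B
(Panel A wins every proposal group but Panel B wins overall — Panel A's proposals skew toward the low-rate applied research group.)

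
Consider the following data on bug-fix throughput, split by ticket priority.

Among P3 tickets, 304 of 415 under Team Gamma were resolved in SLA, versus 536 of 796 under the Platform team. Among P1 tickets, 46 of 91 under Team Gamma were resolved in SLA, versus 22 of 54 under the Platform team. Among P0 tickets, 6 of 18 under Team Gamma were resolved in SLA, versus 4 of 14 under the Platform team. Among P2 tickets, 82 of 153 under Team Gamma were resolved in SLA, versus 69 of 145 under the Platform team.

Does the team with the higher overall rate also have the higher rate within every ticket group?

P3: Team Gamma 304/415 = 73.3%, the Platform team 536/796 = 67.3% → Team Gamma
P1: Team Gamma 46/91 = 50.5%, the Platform team 22/54 = 40.7% → Team Gamma
P0: Team Gamma 6/18 = 33.3%, the Platform team 4/14 = 28.6% → Team Gamma
P2: Team Gamma 82/153 = 53.6%, the Platform team 69/145 = 47.6% → Team Gamma
Overall: Team Gamma 438/677 = 64.7%, the Platform team 631/1009 = 62.5% → Team Gamma
Team Gamma wins overall and in every ticket group — no reversal.

Yes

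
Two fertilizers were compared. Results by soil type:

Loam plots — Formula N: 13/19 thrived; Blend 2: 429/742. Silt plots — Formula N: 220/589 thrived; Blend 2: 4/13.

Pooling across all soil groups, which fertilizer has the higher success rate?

Blend 2

Loam: Formula N 13/19 = 68.4%, Blend 2 429/742 = 57.8% → Formula N
Silt: Formula N 220/589 = 37.4%, Blend 2 4/13 = 30.8% → Formula N
Overall: Formula N 233/608 = 38.3%, Blend 2 433/755 = 57.4% → Blend 2
(Formula N wins every soil group but Blend 2 wins overall — Formula N's plots skew toward the low-rate silt group.)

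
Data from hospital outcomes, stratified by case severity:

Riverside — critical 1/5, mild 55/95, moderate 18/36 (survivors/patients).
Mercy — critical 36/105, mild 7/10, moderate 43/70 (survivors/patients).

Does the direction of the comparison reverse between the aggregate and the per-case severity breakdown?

Yes

Critical: Riverside 1/5 = 20.0%, Mercy 36/105 = 34.3% → Mercy
Mild: Riverside 55/95 = 57.9%, Mercy 7/10 = 70.0% → Mercy
Moderate: Riverside 18/36 = 50.0%, Mercy 43/70 = 61.4% → Mercy
Overall: Riverside 74/136 = 54.4%, Mercy 86/185 = 46.5% → Riverside
Mercy wins each case group but Riverside wins overall — the comparison reverses. Mercy's patients skew toward critical, which has a lower base rate.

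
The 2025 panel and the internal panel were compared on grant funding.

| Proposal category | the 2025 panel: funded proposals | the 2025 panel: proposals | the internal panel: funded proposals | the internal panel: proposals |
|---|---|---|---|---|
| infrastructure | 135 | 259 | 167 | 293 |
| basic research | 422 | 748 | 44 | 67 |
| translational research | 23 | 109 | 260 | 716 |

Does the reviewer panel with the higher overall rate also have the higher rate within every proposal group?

Infrastructure: the 2025 panel 135/259 = 52.1%, the internal panel 167/293 = 57.0% → the internal panel
Basic research: the 2025 panel 422/748 = 56.4%, the internal panel 44/67 = 65.7% → the internal panel
Translational research: the 2025 panel 23/109 = 21.1%, the internal panel 260/716 = 36.3% → the internal panel
Overall: the 2025 panel 580/1116 = 52.0%, the internal panel 471/1076 = 43.8% → the 2025 panel
The internal panel wins each proposal group but the 2025 panel wins overall — the comparison reverses. The internal panel's proposals skew toward translational research, which has a lower base rate.

No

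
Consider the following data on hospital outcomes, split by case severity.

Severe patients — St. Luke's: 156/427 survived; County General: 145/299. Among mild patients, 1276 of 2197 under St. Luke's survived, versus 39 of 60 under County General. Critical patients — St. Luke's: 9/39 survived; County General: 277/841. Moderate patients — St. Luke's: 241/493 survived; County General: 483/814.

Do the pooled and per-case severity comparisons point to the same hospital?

Severe: St. Luke's 156/427 = 36.5%, County General 145/299 = 48.5% → County General
Mild: St. Luke's 1276/2197 = 58.1%, County General 39/60 = 65.0% → County General
Critical: St. Luke's 9/39 = 23.1%, County General 277/841 = 32.9% → County General
Moderate: St. Luke's 241/493 = 48.9%, County General 483/814 = 59.3% → County General
Overall: St. Luke's 1682/3156 = 53.3%, County General 944/2014 = 46.9% → St. Luke's
County General wins each case group but St. Luke's wins overall — the comparison reverses. County General's patients skew toward critical, which has a lower base rate.

No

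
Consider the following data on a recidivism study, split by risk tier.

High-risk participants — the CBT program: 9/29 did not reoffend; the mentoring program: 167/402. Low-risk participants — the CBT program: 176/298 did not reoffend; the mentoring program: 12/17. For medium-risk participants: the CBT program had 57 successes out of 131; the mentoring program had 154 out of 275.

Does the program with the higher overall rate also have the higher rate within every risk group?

High-risk: the CBT program 9/29 = 31.0%, the mentoring program 167/402 = 41.5% → the mentoring program
Low-risk: the CBT program 176/298 = 59.1%, the mentoring program 12/17 = 70.6% → the mentoring program
Medium-risk: the CBT program 57/131 = 43.5%, the mentoring program 154/275 = 56.0% → the mentoring program
Overall: the CBT program 242/458 = 52.8%, the mentoring program 333/694 = 48.0% → the CBT program
The mentoring program wins each risk group but the CBT program wins overall — the comparison reverses. The mentoring program's participants skew toward high-risk, which has a lower base rate.

No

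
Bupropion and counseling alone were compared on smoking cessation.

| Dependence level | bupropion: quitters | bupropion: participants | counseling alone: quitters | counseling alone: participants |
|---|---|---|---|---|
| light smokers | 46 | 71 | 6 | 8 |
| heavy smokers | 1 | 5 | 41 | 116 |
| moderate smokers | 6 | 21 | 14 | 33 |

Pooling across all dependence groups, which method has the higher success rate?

Light smokers: bupropion 46/71 = 64.8%, counseling alone 6/8 = 75.0% → counseling alone
Heavy smokers: bupropion 1/5 = 20.0%, counseling alone 41/116 = 35.3% → counseling alone
Moderate smokers: bupropion 6/21 = 28.6%, counseling alone 14/33 = 42.4% → counseling alone
Overall: bupropion 53/97 = 54.6%, counseling alone 61/157 = 38.9% → bupropion
(Counseling alone wins every dependence group but bupropion wins overall — counseling alone's participants skew toward the low-rate heavy smokers group.)

bupropion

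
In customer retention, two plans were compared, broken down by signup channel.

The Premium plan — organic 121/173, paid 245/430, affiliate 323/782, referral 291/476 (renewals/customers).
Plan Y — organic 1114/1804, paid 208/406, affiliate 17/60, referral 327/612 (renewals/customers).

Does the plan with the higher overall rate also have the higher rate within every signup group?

Organic: the Premium plan 121/173 = 69.9%, Plan Y 1114/1804 = 61.8% → the Premium plan
Paid: the Premium plan 245/430 = 57.0%, Plan Y 208/406 = 51.2% → the Premium plan
Affiliate: the Premium plan 323/782 = 41.3%, Plan Y 17/60 = 28.3% → the Premium plan
Referral: the Premium plan 291/476 = 61.1%, Plan Y 327/612 = 53.4% → the Premium plan
Overall: the Premium plan 980/1861 = 52.7%, Plan Y 1666/2882 = 57.8% → Plan Y
The Premium plan wins each signup group but Plan Y wins overall — the comparison reverses. The Premium plan's customers skew toward affiliate, which has a lower base rate.

No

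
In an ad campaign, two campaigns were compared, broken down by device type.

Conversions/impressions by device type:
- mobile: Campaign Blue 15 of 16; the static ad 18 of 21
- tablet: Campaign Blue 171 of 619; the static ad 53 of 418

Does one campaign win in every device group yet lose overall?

No

Mobile: Campaign Blue 15/16 = 93.8%, the static ad 18/21 = 85.7% → Campaign Blue
Tablet: Campaign Blue 171/619 = 27.6%, the static ad 53/418 = 12.7% → Campaign Blue
Overall: Campaign Blue 186/635 = 29.3%, the static ad 71/439 = 16.2% → Campaign Blue
Campaign Blue wins overall and in every device group — no reversal.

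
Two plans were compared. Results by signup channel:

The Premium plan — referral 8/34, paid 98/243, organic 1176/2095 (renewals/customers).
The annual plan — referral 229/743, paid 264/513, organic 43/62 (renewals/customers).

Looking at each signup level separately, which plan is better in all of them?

Referral: the Premium plan 8/34 = 23.5%, the annual plan 229/743 = 30.8% → the annual plan
Paid: the Premium plan 98/243 = 40.3%, the annual plan 264/513 = 51.5% → the annual plan
Organic: the Premium plan 1176/2095 = 56.1%, the annual plan 43/62 = 69.4% → the annual plan
The annual plan has the higher rate in all 3 groups.

the annual plan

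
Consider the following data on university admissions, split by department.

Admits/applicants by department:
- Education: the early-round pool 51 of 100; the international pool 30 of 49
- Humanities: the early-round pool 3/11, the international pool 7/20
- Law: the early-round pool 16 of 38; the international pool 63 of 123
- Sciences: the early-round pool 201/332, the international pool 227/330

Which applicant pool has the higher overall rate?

the international pool

Education: the early-round pool 51/100 = 51.0%, the international pool 30/49 = 61.2% → the international pool
Humanities: the early-round pool 3/11 = 27.3%, the international pool 7/20 = 35.0% → the international pool
Law: the early-round pool 16/38 = 42.1%, the international pool 63/123 = 51.2% → the international pool
Sciences: the early-round pool 201/332 = 60.5%, the international pool 227/330 = 68.8% → the international pool
Overall: the early-round pool 271/481 = 56.3%, the international pool 327/522 = 62.6% → the international pool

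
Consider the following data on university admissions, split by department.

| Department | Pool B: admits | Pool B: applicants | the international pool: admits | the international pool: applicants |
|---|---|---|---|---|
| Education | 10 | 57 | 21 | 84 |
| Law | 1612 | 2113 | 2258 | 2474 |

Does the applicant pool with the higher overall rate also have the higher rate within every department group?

Yes

Education: Pool B 10/57 = 17.5%, the international pool 21/84 = 25.0% → the international pool
Law: Pool B 1612/2113 = 76.3%, the international pool 2258/2474 = 91.3% → the international pool
Overall: Pool B 1622/2170 = 74.7%, the international pool 2279/2558 = 89.1% → the international pool
The international pool wins overall and in every department group — no reversal.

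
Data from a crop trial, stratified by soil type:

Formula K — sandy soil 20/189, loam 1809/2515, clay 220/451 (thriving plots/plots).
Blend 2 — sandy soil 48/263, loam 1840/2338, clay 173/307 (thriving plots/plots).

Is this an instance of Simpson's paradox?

No

Sandy soil: Formula K 20/189 = 10.6%, Blend 2 48/263 = 18.3% → Blend 2
Loam: Formula K 1809/2515 = 71.9%, Blend 2 1840/2338 = 78.7% → Blend 2
Clay: Formula K 220/451 = 48.8%, Blend 2 173/307 = 56.4% → Blend 2
Overall: Formula K 2049/3155 = 64.9%, Blend 2 2061/2908 = 70.9% → Blend 2
Blend 2 wins overall and in every soil group — no reversal.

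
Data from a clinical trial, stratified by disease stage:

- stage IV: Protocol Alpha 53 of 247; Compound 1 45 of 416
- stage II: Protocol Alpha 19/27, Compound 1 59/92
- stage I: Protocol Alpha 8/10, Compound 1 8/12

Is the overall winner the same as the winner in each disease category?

Stage IV: Protocol Alpha 53/247 = 21.5%, Compound 1 45/416 = 10.8% → Protocol Alpha
Stage II: Protocol Alpha 19/27 = 70.4%, Compound 1 59/92 = 64.1% → Protocol Alpha
Stage I: Protocol Alpha 8/10 = 80.0%, Compound 1 8/12 = 66.7% → Protocol Alpha
Overall: Protocol Alpha 80/284 = 28.2%, Compound 1 112/520 = 21.5% → Protocol Alpha
Protocol Alpha wins overall and in every disease group — no reversal.

Yes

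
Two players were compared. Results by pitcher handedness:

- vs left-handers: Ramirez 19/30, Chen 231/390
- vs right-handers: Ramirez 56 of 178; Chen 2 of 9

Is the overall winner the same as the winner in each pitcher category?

No

Vs left-handers: Ramirez 19/30 = 63.3%, Chen 231/390 = 59.2% → Ramirez
Vs right-handers: Ramirez 56/178 = 31.5%, Chen 2/9 = 22.2% → Ramirez
Overall: Ramirez 75/208 = 36.1%, Chen 233/399 = 58.4% → Chen
Ramirez wins each pitcher group but Chen wins overall — the comparison reverses. Ramirez's at-bats skew toward vs right-handers, which has a lower base rate.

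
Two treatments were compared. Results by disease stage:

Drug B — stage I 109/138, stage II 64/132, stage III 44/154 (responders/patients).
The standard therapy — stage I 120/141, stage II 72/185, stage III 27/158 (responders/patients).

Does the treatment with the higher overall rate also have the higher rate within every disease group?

No

Stage I: Drug B 109/138 = 79.0%, the standard therapy 120/141 = 85.1% → the standard therapy
Stage II: Drug B 64/132 = 48.5%, the standard therapy 72/185 = 38.9% → Drug B
Stage III: Drug B 44/154 = 28.6%, the standard therapy 27/158 = 17.1% → Drug B
Overall: Drug B 217/424 = 51.2%, the standard therapy 219/484 = 45.2% → Drug B
Neither sweeps: Drug B wins 2 of 3 groups, the standard therapy wins 1. Drug B wins overall but not every group — no Simpson reversal.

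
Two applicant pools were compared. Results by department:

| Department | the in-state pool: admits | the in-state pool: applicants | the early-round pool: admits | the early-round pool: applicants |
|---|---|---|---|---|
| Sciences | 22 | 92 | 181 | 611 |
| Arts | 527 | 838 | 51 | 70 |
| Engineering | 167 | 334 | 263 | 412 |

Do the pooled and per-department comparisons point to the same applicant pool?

No

Sciences: the in-state pool 22/92 = 23.9%, the early-round pool 181/611 = 29.6% → the early-round pool
Arts: the in-state pool 527/838 = 62.9%, the early-round pool 51/70 = 72.9% → the early-round pool
Engineering: the in-state pool 167/334 = 50.0%, the early-round pool 263/412 = 63.8% → the early-round pool
Overall: the in-state pool 716/1264 = 56.6%, the early-round pool 495/1093 = 45.3% → the in-state pool
The early-round pool wins each department group but the in-state pool wins overall — the comparison reverses. The early-round pool's applicants skew toward Sciences, which has a lower base rate.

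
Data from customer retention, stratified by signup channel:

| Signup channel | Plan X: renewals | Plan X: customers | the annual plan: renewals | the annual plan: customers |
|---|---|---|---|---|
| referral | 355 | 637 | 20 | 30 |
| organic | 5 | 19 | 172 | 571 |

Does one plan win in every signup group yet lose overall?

Yes

Referral: Plan X 355/637 = 55.7%, the annual plan 20/30 = 66.7% → the annual plan
Organic: Plan X 5/19 = 26.3%, the annual plan 172/571 = 30.1% → the annual plan
Overall: Plan X 360/656 = 54.9%, the annual plan 192/601 = 31.9% → Plan X
The annual plan wins each signup group but Plan X wins overall — the comparison reverses. The annual plan's customers skew toward organic, which has a lower base rate.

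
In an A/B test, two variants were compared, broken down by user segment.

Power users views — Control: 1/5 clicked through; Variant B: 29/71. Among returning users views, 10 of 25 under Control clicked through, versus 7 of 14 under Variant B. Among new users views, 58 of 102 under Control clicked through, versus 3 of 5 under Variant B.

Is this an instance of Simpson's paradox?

Power users: Control 1/5 = 20.0%, Variant B 29/71 = 40.8% → Variant B
Returning users: Control 10/25 = 40.0%, Variant B 7/14 = 50.0% → Variant B
New users: Control 58/102 = 56.9%, Variant B 3/5 = 60.0% → Variant B
Overall: Control 69/132 = 52.3%, Variant B 39/90 = 43.3% → Control
Variant B wins each user group but Control wins overall — the comparison reverses. Variant B's views skew toward power users, which has a lower base rate.

Yes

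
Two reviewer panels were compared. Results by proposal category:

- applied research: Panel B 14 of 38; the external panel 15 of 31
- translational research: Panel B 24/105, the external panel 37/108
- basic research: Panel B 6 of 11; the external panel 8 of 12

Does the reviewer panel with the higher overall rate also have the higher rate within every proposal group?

Applied research: Panel B 14/38 = 36.8%, the external panel 15/31 = 48.4% → the external panel
Translational research: Panel B 24/105 = 22.9%, the external panel 37/108 = 34.3% → the external panel
Basic research: Panel B 6/11 = 54.5%, the external panel 8/12 = 66.7% → the external panel
Overall: Panel B 44/154 = 28.6%, the external panel 60/151 = 39.7% → the external panel
The external panel wins overall and in every proposal group — no reversal.

Yes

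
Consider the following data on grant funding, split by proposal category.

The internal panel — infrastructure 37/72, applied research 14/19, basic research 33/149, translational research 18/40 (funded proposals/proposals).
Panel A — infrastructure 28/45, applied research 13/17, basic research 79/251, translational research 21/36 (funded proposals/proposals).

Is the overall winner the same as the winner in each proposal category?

Infrastructure: the internal panel 37/72 = 51.4%, Panel A 28/45 = 62.2% → Panel A
Applied research: the internal panel 14/19 = 73.7%, Panel A 13/17 = 76.5% → Panel A
Basic research: the internal panel 33/149 = 22.1%, Panel A 79/251 = 31.5% → Panel A
Translational research: the internal panel 18/40 = 45.0%, Panel A 21/36 = 58.3% → Panel A
Overall: the internal panel 102/280 = 36.4%, Panel A 141/349 = 40.4% → Panel A
Panel A wins overall and in every proposal group — no reversal.

Yes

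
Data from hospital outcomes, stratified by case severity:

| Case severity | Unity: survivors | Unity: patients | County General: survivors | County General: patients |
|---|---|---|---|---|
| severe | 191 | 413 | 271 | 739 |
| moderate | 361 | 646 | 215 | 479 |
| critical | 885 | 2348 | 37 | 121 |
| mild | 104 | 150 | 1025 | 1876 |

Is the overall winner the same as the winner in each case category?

No

Severe: Unity 191/413 = 46.2%, County General 271/739 = 36.7% → Unity
Moderate: Unity 361/646 = 55.9%, County General 215/479 = 44.9% → Unity
Critical: Unity 885/2348 = 37.7%, County General 37/121 = 30.6% → Unity
Mild: Unity 104/150 = 69.3%, County General 1025/1876 = 54.6% → Unity
Overall: Unity 1541/3557 = 43.3%, County General 1548/3215 = 48.1% → County General
Unity wins each case group but County General wins overall — the comparison reverses. Unity's patients skew toward critical, which has a lower base rate.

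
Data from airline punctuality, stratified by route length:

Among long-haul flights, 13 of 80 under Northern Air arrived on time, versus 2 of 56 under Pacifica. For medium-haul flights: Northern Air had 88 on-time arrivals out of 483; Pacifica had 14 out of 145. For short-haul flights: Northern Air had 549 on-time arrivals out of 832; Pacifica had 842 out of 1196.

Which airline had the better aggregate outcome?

Pacifica

Long-haul: Northern Air 13/80 = 16.2%, Pacifica 2/56 = 3.6% → Northern Air
Medium-haul: Northern Air 88/483 = 18.2%, Pacifica 14/145 = 9.7% → Northern Air
Short-haul: Northern Air 549/832 = 66.0%, Pacifica 842/1196 = 70.4% → Pacifica
Overall: Northern Air 650/1395 = 46.6%, Pacifica 858/1397 = 61.4% → Pacifica
(Neither sweeps every route group, but Pacifica has the higher pooled rate.)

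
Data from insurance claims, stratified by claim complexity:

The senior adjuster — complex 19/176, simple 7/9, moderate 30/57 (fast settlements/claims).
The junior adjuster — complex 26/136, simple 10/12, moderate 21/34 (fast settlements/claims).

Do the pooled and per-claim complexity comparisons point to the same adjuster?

Yes

Complex: the senior adjuster 19/176 = 10.8%, the junior adjuster 26/136 = 19.1% → the junior adjuster
Simple: the senior adjuster 7/9 = 77.8%, the junior adjuster 10/12 = 83.3% → the junior adjuster
Moderate: the senior adjuster 30/57 = 52.6%, the junior adjuster 21/34 = 61.8% → the junior adjuster
Overall: the senior adjuster 56/242 = 23.1%, the junior adjuster 57/182 = 31.3% → the junior adjuster
The junior adjuster wins overall and in every claim group — no reversal.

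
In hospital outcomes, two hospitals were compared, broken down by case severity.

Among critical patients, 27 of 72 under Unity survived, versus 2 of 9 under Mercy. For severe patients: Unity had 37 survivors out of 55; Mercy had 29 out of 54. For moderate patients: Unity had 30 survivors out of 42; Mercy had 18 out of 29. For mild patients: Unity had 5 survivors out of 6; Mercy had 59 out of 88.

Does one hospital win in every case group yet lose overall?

Yes

Critical: Unity 27/72 = 37.5%, Mercy 2/9 = 22.2% → Unity
Severe: Unity 37/55 = 67.3%, Mercy 29/54 = 53.7% → Unity
Moderate: Unity 30/42 = 71.4%, Mercy 18/29 = 62.1% → Unity
Mild: Unity 5/6 = 83.3%, Mercy 59/88 = 67.0% → Unity
Overall: Unity 99/175 = 56.6%, Mercy 108/180 = 60.0% → Mercy
Unity wins each case group but Mercy wins overall — the comparison reverses. Unity's patients skew toward critical, which has a lower base rate.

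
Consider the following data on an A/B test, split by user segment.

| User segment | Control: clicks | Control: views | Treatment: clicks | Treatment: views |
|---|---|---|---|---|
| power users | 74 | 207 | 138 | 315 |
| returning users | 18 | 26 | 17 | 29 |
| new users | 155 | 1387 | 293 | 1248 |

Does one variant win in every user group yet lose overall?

No

Power users: Control 74/207 = 35.7%, Treatment 138/315 = 43.8% → Treatment
Returning users: Control 18/26 = 69.2%, Treatment 17/29 = 58.6% → Control
New users: Control 155/1387 = 11.2%, Treatment 293/1248 = 23.5% → Treatment
Overall: Control 247/1620 = 15.2%, Treatment 448/1592 = 28.1% → Treatment
Neither sweeps: Control wins 1 of 3 groups, Treatment wins 2. Treatment wins overall but not every group — no Simpson reversal.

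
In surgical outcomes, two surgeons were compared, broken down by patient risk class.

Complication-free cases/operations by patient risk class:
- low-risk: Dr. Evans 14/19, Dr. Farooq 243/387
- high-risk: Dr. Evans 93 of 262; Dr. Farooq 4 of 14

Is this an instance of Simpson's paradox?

Yes

Low-risk: Dr. Evans 14/19 = 73.7%, Dr. Farooq 243/387 = 62.8% → Dr. Evans
High-risk: Dr. Evans 93/262 = 35.5%, Dr. Farooq 4/14 = 28.6% → Dr. Evans
Overall: Dr. Evans 107/281 = 38.1%, Dr. Farooq 247/401 = 61.6% → Dr. Farooq
Dr. Evans wins each patient risk group but Dr. Farooq wins overall — the comparison reverses. Dr. Evans's operations skew toward high-risk, which has a lower base rate.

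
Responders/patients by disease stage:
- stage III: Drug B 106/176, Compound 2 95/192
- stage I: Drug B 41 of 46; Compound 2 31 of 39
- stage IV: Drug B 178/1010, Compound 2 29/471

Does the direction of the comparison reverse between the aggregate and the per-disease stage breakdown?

No

Stage III: Drug B 106/176 = 60.2%, Compound 2 95/192 = 49.5% → Drug B
Stage I: Drug B 41/46 = 89.1%, Compound 2 31/39 = 79.5% → Drug B
Stage IV: Drug B 178/1010 = 17.6%, Compound 2 29/471 = 6.2% → Drug B
Overall: Drug B 325/1232 = 26.4%, Compound 2 155/702 = 22.1% → Drug B
Drug B wins overall and in every disease group — no reversal.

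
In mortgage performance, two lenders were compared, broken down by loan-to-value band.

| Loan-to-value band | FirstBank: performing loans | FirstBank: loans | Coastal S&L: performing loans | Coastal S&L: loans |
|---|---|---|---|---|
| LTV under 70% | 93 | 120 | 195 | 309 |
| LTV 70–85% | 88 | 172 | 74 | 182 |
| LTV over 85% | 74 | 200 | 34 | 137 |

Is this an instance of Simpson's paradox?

LTV under 70%: FirstBank 93/120 = 77.5%, Coastal S&L 195/309 = 63.1% → FirstBank
LTV 70–85%: FirstBank 88/172 = 51.2%, Coastal S&L 74/182 = 40.7% → FirstBank
LTV over 85%: FirstBank 74/200 = 37.0%, Coastal S&L 34/137 = 24.8% → FirstBank
Overall: FirstBank 255/492 = 51.8%, Coastal S&L 303/628 = 48.2% → FirstBank
FirstBank wins overall and in every loan-to-value group — no reversal.

No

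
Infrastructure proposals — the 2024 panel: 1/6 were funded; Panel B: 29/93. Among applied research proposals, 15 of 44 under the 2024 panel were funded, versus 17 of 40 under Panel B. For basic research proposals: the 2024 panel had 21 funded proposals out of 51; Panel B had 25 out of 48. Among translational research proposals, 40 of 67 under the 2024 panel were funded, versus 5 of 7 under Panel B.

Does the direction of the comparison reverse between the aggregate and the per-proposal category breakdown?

Yes

Infrastructure: the 2024 panel 1/6 = 16.7%, Panel B 29/93 = 31.2% → Panel B
Applied research: the 2024 panel 15/44 = 34.1%, Panel B 17/40 = 42.5% → Panel B
Basic research: the 2024 panel 21/51 = 41.2%, Panel B 25/48 = 52.1% → Panel B
Translational research: the 2024 panel 40/67 = 59.7%, Panel B 5/7 = 71.4% → Panel B
Overall: the 2024 panel 77/168 = 45.8%, Panel B 76/188 = 40.4% → the 2024 panel
Panel B wins each proposal group but the 2024 panel wins overall — the comparison reverses. Panel B's proposals skew toward infrastructure, which has a lower base rate.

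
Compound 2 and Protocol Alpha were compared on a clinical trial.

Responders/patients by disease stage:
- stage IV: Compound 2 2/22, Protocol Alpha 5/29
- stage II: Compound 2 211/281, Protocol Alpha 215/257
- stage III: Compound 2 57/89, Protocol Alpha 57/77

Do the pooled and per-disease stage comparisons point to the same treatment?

Yes

Stage IV: Compound 2 2/22 = 9.1%, Protocol Alpha 5/29 = 17.2% → Protocol Alpha
Stage II: Compound 2 211/281 = 75.1%, Protocol Alpha 215/257 = 83.7% → Protocol Alpha
Stage III: Compound 2 57/89 = 64.0%, Protocol Alpha 57/77 = 74.0% → Protocol Alpha
Overall: Compound 2 270/392 = 68.9%, Protocol Alpha 277/363 = 76.3% → Protocol Alpha
Protocol Alpha wins overall and in every disease group — no reversal.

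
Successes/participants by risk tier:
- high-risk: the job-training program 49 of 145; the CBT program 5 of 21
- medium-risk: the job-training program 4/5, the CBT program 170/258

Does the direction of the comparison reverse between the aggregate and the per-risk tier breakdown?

Yes

High-risk: the job-training program 49/145 = 33.8%, the CBT program 5/21 = 23.8% → the job-training program
Medium-risk: the job-training program 4/5 = 80.0%, the CBT program 170/258 = 65.9% → the job-training program
Overall: the job-training program 53/150 = 35.3%, the CBT program 175/279 = 62.7% → the CBT program
The job-training program wins each risk group but the CBT program wins overall — the comparison reverses. The job-training program's participants skew toward high-risk, which has a lower base rate.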